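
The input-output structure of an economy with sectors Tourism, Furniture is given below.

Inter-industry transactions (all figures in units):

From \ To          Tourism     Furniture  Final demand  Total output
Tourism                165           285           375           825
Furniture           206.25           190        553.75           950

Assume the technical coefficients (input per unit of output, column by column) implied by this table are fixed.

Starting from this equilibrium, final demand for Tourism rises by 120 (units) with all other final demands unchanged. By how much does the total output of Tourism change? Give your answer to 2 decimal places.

Δx_1 = 169.91

Technical coefficients a_ij = z_ij / X_j:
  a_11 = 165/825 = 0.20, a_21 = 206.25/825 = 0.25
  a_12 = 285/950 = 0.30, a_22 = 190/950 = 0.20
I − A =
  [   0.80    -0.30]
  [  -0.25     0.80]
det(I−A) = (0.80)(0.80) − (-0.30)(-0.25) = 0.5650
adj(I−A) = [[0.80, 0.30], [0.25, 0.80]]
(I − A)⁻¹ = adj(I−A) / det(I−A) ≈
  [   1.4159     0.5310]
  [   0.4425     1.4159]
Δx = (I − A)⁻¹ Δd with Δd having +120 in the Tourism component and 0 elsewhere.
So Δx_1 = L_11 · (+120), where L_11 = adj(I−A)_11 / det(I−A) = 0.80 / 0.5650.
Δx_1 = 0.80 × (+120) / 0.5650 = 96.00 / 0.5650 ≈ 169.91.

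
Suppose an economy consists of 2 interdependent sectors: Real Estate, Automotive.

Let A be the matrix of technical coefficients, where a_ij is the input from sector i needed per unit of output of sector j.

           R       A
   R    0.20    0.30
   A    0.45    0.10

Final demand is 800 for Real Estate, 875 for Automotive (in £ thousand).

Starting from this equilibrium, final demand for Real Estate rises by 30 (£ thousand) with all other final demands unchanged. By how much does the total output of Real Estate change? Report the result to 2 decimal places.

Δx_R = 46.15

I − A =
  [   0.80    -0.30]
  [  -0.45     0.90]
det(I−A) = (0.80)(0.90) − (-0.30)(-0.45) = 0.5850
adj(I−A) = [[0.90, 0.30], [0.45, 0.80]]
(I − A)⁻¹ = adj(I−A) / det(I−A) ≈
  [   1.5385     0.5128]
  [   0.7692     1.3675]
Δx = (I − A)⁻¹ Δd with Δd having +30 in the Real Estate component and 0 elsewhere.
So Δx_R = L_RR · (+30), where L_RR = adj(I−A)_RR / det(I−A) = 0.90 / 0.5850.
Δx_R = 0.90 × (+30) / 0.5850 = 27.00 / 0.5850 ≈ 46.15.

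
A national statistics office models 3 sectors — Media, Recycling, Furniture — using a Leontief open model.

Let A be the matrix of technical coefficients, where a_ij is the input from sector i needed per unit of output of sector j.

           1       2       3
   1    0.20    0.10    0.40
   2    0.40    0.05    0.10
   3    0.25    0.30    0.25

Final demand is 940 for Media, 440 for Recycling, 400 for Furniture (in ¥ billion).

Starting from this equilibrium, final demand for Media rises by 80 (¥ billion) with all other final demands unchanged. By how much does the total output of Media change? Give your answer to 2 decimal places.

Δx_1 = 147.37

I − A =
  [   0.80    -0.10    -0.40]
  [  -0.40     0.95    -0.10]
  [  -0.25    -0.30     0.75]
Cofactors of I−A, C_ij = (−1)^(i+j)·(minor ij) (rows/columns in the sector order above):
  C_11 = (0.95)(0.75) − (-0.10)(-0.30) = 0.6825
  C_12 = −[(-0.40)(0.75) − (-0.10)(-0.25)] = 0.3250
  C_13 = (-0.40)(-0.30) − (0.95)(-0.25) = 0.3575
  C_21 = −[(-0.10)(0.75) − (-0.40)(-0.30)] = 0.1950
  C_22 = (0.80)(0.75) − (-0.40)(-0.25) = 0.5000
  C_23 = −[(0.80)(-0.30) − (-0.10)(-0.25)] = 0.2650
  C_31 = (-0.10)(-0.10) − (-0.40)(0.95) = 0.3900
  C_32 = −[(0.80)(-0.10) − (-0.40)(-0.40)] = 0.2400
  C_33 = (0.80)(0.95) − (-0.10)(-0.40) = 0.7200
det(I−A) = Σ_j (I−A)_1j·C_1j = (0.80)(0.6825) + (-0.10)(0.3250) + (-0.40)(0.3575) = 0.3705
adj(I−A) = Cᵀ =
  [ 0.6825   0.1950   0.3900]
  [ 0.3250   0.5000   0.2400]
  [ 0.3575   0.2650   0.7200]
(I − A)⁻¹ = adj(I−A) / det(I−A) ≈
  [   1.8421     0.5263     1.0526]
  [   0.8772     1.3495     0.6478]
  [   0.9649     0.7152     1.9433]
Δx = (I − A)⁻¹ Δd with Δd having +80 in the Media component and 0 elsewhere.
So Δx_1 = L_11 · (+80), where L_11 = adj(I−A)_11 / det(I−A) = 0.6825 / 0.3705.
Δx_1 = 0.6825 × (+80) / 0.3705 = 54.60 / 0.3705 ≈ 147.37.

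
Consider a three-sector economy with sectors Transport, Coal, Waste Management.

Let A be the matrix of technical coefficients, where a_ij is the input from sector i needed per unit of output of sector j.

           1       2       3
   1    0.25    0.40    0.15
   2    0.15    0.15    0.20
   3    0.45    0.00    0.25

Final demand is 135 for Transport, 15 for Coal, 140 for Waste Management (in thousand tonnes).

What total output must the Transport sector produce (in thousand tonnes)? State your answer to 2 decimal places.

x_1 = 352.06

I − A =
  [   0.75    -0.40    -0.15]
  [  -0.15     0.85    -0.20]
  [  -0.45     0.00     0.75]
Cofactors of I−A, C_ij = (−1)^(i+j)·(minor ij) (rows/columns in the sector order above):
  C_11 = (0.85)(0.75) − (-0.20)(0.00) = 0.6375
  C_12 = −[(-0.15)(0.75) − (-0.20)(-0.45)] = 0.2025
  C_13 = (-0.15)(0.00) − (0.85)(-0.45) = 0.3825
  C_21 = −[(-0.40)(0.75) − (-0.15)(0.00)] = 0.3000
  C_22 = (0.75)(0.75) − (-0.15)(-0.45) = 0.4950
  C_23 = −[(0.75)(0.00) − (-0.40)(-0.45)] = 0.1800
  C_31 = (-0.40)(-0.20) − (-0.15)(0.85) = 0.2075
  C_32 = −[(0.75)(-0.20) − (-0.15)(-0.15)] = 0.1725
  C_33 = (0.75)(0.85) − (-0.40)(-0.15) = 0.5775
det(I−A) = Σ_j (I−A)_1j·C_1j = (0.75)(0.6375) + (-0.40)(0.2025) + (-0.15)(0.3825) = 0.33975
adj(I−A) = Cᵀ =
  [ 0.6375   0.3000   0.2075]
  [ 0.2025   0.4950   0.1725]
  [ 0.3825   0.1800   0.5775]
(I − A)⁻¹ = adj(I−A) / det(I−A) ≈
  [   1.8764     0.8830     0.6107]
  [   0.5960     1.4570     0.5077]
  [   1.1258     0.5298     1.6998]
x = (I − A)⁻¹ d = adj(I−A)·d / det(I−A), with det(I−A) = 0.33975:
  x_1 = (0.6375·135 + 0.3000·15 + 0.2075·140) / 0.33975 = 119.6125 / 0.33975 ≈ 352.06
  x_2 = (0.2025·135 + 0.4950·15 + 0.1725·140) / 0.33975 = 58.9125 / 0.33975 ≈ 173.40
  x_3 = (0.3825·135 + 0.1800·15 + 0.5775·140) / 0.33975 = 135.1875 / 0.33975 ≈ 397.90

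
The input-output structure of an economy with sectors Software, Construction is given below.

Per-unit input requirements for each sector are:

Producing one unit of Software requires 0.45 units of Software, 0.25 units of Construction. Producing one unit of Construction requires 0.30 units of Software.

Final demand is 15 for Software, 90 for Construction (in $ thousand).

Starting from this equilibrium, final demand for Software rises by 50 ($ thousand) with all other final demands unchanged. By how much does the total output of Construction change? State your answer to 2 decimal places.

Δx_2 = 26.32

I − A =
  [   0.55    -0.30]
  [  -0.25     1.00]
det(I−A) = (0.55)(1.00) − (-0.30)(-0.25) = 0.4750
adj(I−A) = [[1.00, 0.30], [0.25, 0.55]]
(I − A)⁻¹ = adj(I−A) / det(I−A) ≈
  [   2.1053     0.6316]
  [   0.5263     1.1579]
Δx = (I − A)⁻¹ Δd with Δd having +50 in the Software component and 0 elsewhere.
So Δx_2 = L_21 · (+50), where L_21 = adj(I−A)_21 / det(I−A) = 0.25 / 0.4750.
Δx_2 = 0.25 × (+50) / 0.4750 = 12.50 / 0.4750 ≈ 26.32.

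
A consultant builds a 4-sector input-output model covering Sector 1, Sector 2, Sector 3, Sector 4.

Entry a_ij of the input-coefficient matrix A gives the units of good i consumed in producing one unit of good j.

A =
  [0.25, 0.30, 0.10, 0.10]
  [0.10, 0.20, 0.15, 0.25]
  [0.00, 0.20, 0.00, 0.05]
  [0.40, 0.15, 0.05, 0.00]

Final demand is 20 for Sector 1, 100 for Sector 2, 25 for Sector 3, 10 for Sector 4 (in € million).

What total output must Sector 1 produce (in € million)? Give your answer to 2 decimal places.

x_1 = 118.88

I − A =
  [   0.75    -0.30    -0.10    -0.10]
  [  -0.10     0.80    -0.15    -0.25]
  [   0.00    -0.20     1.00    -0.05]
  [  -0.40    -0.15    -0.05     1.00]
Compute the cofactors C_ij = (−1)^(i+j)·(3×3 minor ij) of I−A; the adjugate is their transpose:
adj(I−A) = Cᵀ =
  [ 0.726875   0.336000   0.131250   0.163250]
  [ 0.202750   0.706125   0.136375   0.203625]
  [ 0.056750   0.153625   0.478375   0.068000]
  [ 0.324000   0.248000   0.096875   0.545500]
det(I−A) = Σ_j (I−A)_1j·C_1j = (0.75)(0.726875) + (-0.30)(0.202750) + (-0.10)(0.056750) + (-0.10)(0.324000) = 0.44625625
(I − A)⁻¹ = adj(I−A) / det(I−A) ≈
  [   1.6288     0.7529     0.2941     0.3658]
  [   0.4543     1.5823     0.3056     0.4563]
  [   0.1272     0.3443     1.0720     0.1524]
  [   0.7260     0.5557     0.2171     1.2224]
x = (I − A)⁻¹ d = adj(I−A)·d / det(I−A), with det(I−A) = 0.44625625:
  x_1 = (0.726875·20 + 0.336000·100 + 0.131250·25 + 0.163250·10) / 0.44625625 = 53.05125 / 0.44625625 ≈ 118.88
  x_2 = (0.202750·20 + 0.706125·100 + 0.136375·25 + 0.203625·10) / 0.44625625 = 80.113125 / 0.44625625 ≈ 179.52
  x_3 = (0.056750·20 + 0.153625·100 + 0.478375·25 + 0.068000·10) / 0.44625625 = 29.136875 / 0.44625625 ≈ 65.29
  x_4 = (0.324000·20 + 0.248000·100 + 0.096875·25 + 0.545500·10) / 0.44625625 = 39.156875 / 0.44625625 ≈ 87.75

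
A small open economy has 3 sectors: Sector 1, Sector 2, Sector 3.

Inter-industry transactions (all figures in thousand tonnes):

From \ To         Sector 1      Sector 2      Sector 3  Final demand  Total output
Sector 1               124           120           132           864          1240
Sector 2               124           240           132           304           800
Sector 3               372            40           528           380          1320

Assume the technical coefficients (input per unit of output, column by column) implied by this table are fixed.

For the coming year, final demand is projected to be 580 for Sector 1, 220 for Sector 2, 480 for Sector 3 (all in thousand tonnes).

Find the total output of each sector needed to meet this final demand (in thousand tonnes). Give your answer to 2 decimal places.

Technical coefficients a_ij = z_ij / X_j:
  a_11 = 124/1240 = 0.10, a_21 = 124/1240 = 0.10, a_31 = 372/1240 = 0.30
  a_12 = 120/800 = 0.15, a_22 = 240/800 = 0.30, a_32 = 40/800 = 0.05
  a_13 = 132/1320 = 0.10, a_23 = 132/1320 = 0.10, a_33 = 528/1320 = 0.40
I − A =
  [   0.90    -0.15    -0.10]
  [  -0.10     0.70    -0.10]
  [  -0.30    -0.05     0.60]
Cofactors of I−A, C_ij = (−1)^(i+j)·(minor ij) (rows/columns in the sector order above):
  C_11 = (0.70)(0.60) − (-0.10)(-0.05) = 0.4150
  C_12 = −[(-0.10)(0.60) − (-0.10)(-0.30)] = 0.0900
  C_13 = (-0.10)(-0.05) − (0.70)(-0.30) = 0.2150
  C_21 = −[(-0.15)(0.60) − (-0.10)(-0.05)] = 0.0950
  C_22 = (0.90)(0.60) − (-0.10)(-0.30) = 0.5100
  C_23 = −[(0.90)(-0.05) − (-0.15)(-0.30)] = 0.0900
  C_31 = (-0.15)(-0.10) − (-0.10)(0.70) = 0.0850
  C_32 = −[(0.90)(-0.10) − (-0.10)(-0.10)] = 0.1000
  C_33 = (0.90)(0.70) − (-0.15)(-0.10) = 0.6150
det(I−A) = Σ_j (I−A)_1j·C_1j = (0.90)(0.4150) + (-0.15)(0.0900) + (-0.10)(0.2150) = 0.3385
adj(I−A) = Cᵀ =
  [ 0.4150   0.0950   0.0850]
  [ 0.0900   0.5100   0.1000]
  [ 0.2150   0.0900   0.6150]
(I − A)⁻¹ = adj(I−A) / det(I−A) ≈
  [   1.2260     0.2806     0.2511]
  [   0.2659     1.5066     0.2954]
  [   0.6352     0.2659     1.8168]
x = (I − A)⁻¹ d = adj(I−A)·d / det(I−A), with det(I−A) = 0.3385:
  x_1 = (0.4150·580 + 0.0950·220 + 0.0850·480) / 0.3385 = 302.40 / 0.3385 ≈ 893.35
  x_2 = (0.0900·580 + 0.5100·220 + 0.1000·480) / 0.3385 = 212.40 / 0.3385 ≈ 627.47
  x_3 = (0.2150·580 + 0.0900·220 + 0.6150·480) / 0.3385 = 439.70 / 0.3385 ≈ 1298.97

x_1 = 893.35, x_2 = 627.47, x_3 = 1298.97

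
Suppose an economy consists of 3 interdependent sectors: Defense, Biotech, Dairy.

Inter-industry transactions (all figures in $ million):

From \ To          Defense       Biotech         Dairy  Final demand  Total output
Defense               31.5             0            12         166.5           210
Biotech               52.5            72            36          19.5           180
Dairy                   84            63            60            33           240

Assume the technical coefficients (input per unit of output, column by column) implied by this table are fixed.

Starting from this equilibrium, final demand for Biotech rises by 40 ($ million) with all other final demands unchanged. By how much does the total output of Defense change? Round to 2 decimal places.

Δx_1 = 2.18

Technical coefficients a_ij = z_ij / X_j:
  a_11 = 31.5/210 = 0.15, a_21 = 52.5/210 = 0.25, a_31 = 84/210 = 0.40
  a_12 = 0/180 = 0.00, a_22 = 72/180 = 0.40, a_32 = 63/180 = 0.35
  a_13 = 12/240 = 0.05, a_23 = 36/240 = 0.15, a_33 = 60/240 = 0.25
I − A =
  [   0.85     0.00    -0.05]
  [  -0.25     0.60    -0.15]
  [  -0.40    -0.35     0.75]
Cofactors of I−A, C_ij = (−1)^(i+j)·(minor ij) (rows/columns in the sector order above):
  C_11 = (0.60)(0.75) − (-0.15)(-0.35) = 0.3975
  C_12 = −[(-0.25)(0.75) − (-0.15)(-0.40)] = 0.2475
  C_13 = (-0.25)(-0.35) − (0.60)(-0.40) = 0.3275
  C_21 = −[(0.00)(0.75) − (-0.05)(-0.35)] = 0.0175
  C_22 = (0.85)(0.75) − (-0.05)(-0.40) = 0.6175
  C_23 = −[(0.85)(-0.35) − (0.00)(-0.40)] = 0.2975
  C_31 = (0.00)(-0.15) − (-0.05)(0.60) = 0.0300
  C_32 = −[(0.85)(-0.15) − (-0.05)(-0.25)] = 0.1400
  C_33 = (0.85)(0.60) − (0.00)(-0.25) = 0.5100
det(I−A) = Σ_j (I−A)_1j·C_1j = (0.85)(0.3975) + (0.00)(0.2475) + (-0.05)(0.3275) = 0.3215
adj(I−A) = Cᵀ =
  [ 0.3975   0.0175   0.0300]
  [ 0.2475   0.6175   0.1400]
  [ 0.3275   0.2975   0.5100]
(I − A)⁻¹ = adj(I−A) / det(I−A) ≈
  [   1.2364     0.0544     0.0933]
  [   0.7698     1.9207     0.4355]
  [   1.0187     0.9253     1.5863]
Δx = (I − A)⁻¹ Δd with Δd having +40 in the Biotech component and 0 elsewhere.
So Δx_1 = L_12 · (+40), where L_12 = adj(I−A)_12 / det(I−A) = 0.0175 / 0.3215.
Δx_1 = 0.0175 × (+40) / 0.3215 = 0.70 / 0.3215 ≈ 2.18.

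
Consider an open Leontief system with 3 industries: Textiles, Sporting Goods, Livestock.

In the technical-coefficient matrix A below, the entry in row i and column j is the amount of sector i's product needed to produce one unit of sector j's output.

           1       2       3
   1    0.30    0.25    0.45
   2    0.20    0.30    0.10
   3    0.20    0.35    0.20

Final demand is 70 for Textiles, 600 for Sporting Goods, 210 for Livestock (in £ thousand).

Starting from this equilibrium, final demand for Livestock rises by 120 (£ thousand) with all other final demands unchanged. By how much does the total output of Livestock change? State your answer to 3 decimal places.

I − A =
  [   0.70    -0.25    -0.45]
  [  -0.20     0.70    -0.10]
  [  -0.20    -0.35     0.80]
Cofactors of I−A, C_ij = (−1)^(i+j)·(minor ij) (rows/columns in the sector order above):
  C_11 = (0.70)(0.80) − (-0.10)(-0.35) = 0.5250
  C_12 = −[(-0.20)(0.80) − (-0.10)(-0.20)] = 0.1800
  C_13 = (-0.20)(-0.35) − (0.70)(-0.20) = 0.2100
  C_21 = −[(-0.25)(0.80) − (-0.45)(-0.35)] = 0.3575
  C_22 = (0.70)(0.80) − (-0.45)(-0.20) = 0.4700
  C_23 = −[(0.70)(-0.35) − (-0.25)(-0.20)] = 0.2950
  C_31 = (-0.25)(-0.10) − (-0.45)(0.70) = 0.3400
  C_32 = −[(0.70)(-0.10) − (-0.45)(-0.20)] = 0.1600
  C_33 = (0.70)(0.70) − (-0.25)(-0.20) = 0.4400
det(I−A) = Σ_j (I−A)_1j·C_1j = (0.70)(0.5250) + (-0.25)(0.1800) + (-0.45)(0.2100) = 0.2280
adj(I−A) = Cᵀ =
  [ 0.5250   0.3575   0.3400]
  [ 0.1800   0.4700   0.1600]
  [ 0.2100   0.2950   0.4400]
(I − A)⁻¹ = adj(I−A) / det(I−A) ≈
  [   2.3026     1.5680     1.4912]
  [   0.7895     2.0614     0.7018]
  [   0.9211     1.2939     1.9298]
Δx = (I − A)⁻¹ Δd with Δd having +120 in the Livestock component and 0 elsewhere.
So Δx_3 = L_33 · (+120), where L_33 = adj(I−A)_33 / det(I−A) = 0.4400 / 0.2280.
Δx_3 = 0.4400 × (+120) / 0.2280 = 52.80 / 0.2280 ≈ 231.579.

Δx_3 = 231.579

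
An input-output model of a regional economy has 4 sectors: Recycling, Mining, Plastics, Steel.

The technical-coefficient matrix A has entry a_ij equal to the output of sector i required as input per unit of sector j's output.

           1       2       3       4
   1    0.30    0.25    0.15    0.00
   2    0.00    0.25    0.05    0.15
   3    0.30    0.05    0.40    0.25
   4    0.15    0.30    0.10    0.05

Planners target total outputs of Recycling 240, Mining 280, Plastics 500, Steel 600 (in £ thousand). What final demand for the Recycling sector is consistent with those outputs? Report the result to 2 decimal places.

d_1 = 23.00

I − A =
  [   0.70    -0.25    -0.15     0.00]
  [   0.00     0.75    -0.05    -0.15]
  [  -0.30    -0.05     0.60    -0.25]
  [  -0.15    -0.30    -0.10     0.95]
d = (I − A) x:
  d_1 = (+0.70)·240 + (-0.25)·280 + (-0.15)·500 + (+0.00)·600 = 23.00
  d_2 = (+0.00)·240 + (+0.75)·280 + (-0.05)·500 + (-0.15)·600 = 95.00
  d_3 = (-0.30)·240 + (-0.05)·280 + (+0.60)·500 + (-0.25)·600 = 64.00
  d_4 = (-0.15)·240 + (-0.30)·280 + (-0.10)·500 + (+0.95)·600 = 400.00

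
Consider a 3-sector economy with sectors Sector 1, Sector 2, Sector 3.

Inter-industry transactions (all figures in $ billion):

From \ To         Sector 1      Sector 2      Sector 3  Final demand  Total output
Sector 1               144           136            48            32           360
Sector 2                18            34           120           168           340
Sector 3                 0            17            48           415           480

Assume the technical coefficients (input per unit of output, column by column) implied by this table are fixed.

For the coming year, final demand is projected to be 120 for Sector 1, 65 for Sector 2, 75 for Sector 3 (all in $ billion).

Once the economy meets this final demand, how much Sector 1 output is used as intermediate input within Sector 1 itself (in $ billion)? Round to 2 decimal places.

z_11 = 116.18

Technical coefficients a_ij = z_ij / X_j:
  a_11 = 144/360 = 0.40, a_21 = 18/360 = 0.05, a_31 = 0/360 = 0.00
  a_12 = 136/340 = 0.40, a_22 = 34/340 = 0.10, a_32 = 17/340 = 0.05
  a_13 = 48/480 = 0.10, a_23 = 120/480 = 0.25, a_33 = 48/480 = 0.10
I − A =
  [   0.60    -0.40    -0.10]
  [  -0.05     0.90    -0.25]
  [   0.00    -0.05     0.90]
Cofactors of I−A, C_ij = (−1)^(i+j)·(minor ij) (rows/columns in the sector order above):
  C_11 = (0.90)(0.90) − (-0.25)(-0.05) = 0.7975
  C_12 = −[(-0.05)(0.90) − (-0.25)(0.00)] = 0.0450
  C_13 = (-0.05)(-0.05) − (0.90)(0.00) = 0.0025
  C_21 = −[(-0.40)(0.90) − (-0.10)(-0.05)] = 0.3650
  C_22 = (0.60)(0.90) − (-0.10)(0.00) = 0.5400
  C_23 = −[(0.60)(-0.05) − (-0.40)(0.00)] = 0.0300
  C_31 = (-0.40)(-0.25) − (-0.10)(0.90) = 0.1900
  C_32 = −[(0.60)(-0.25) − (-0.10)(-0.05)] = 0.1550
  C_33 = (0.60)(0.90) − (-0.40)(-0.05) = 0.5200
det(I−A) = Σ_j (I−A)_1j·C_1j = (0.60)(0.7975) + (-0.40)(0.0450) + (-0.10)(0.0025) = 0.46025
adj(I−A) = Cᵀ =
  [ 0.7975   0.3650   0.1900]
  [ 0.0450   0.5400   0.1550]
  [ 0.0025   0.0300   0.5200]
(I − A)⁻¹ = adj(I−A) / det(I−A) ≈
  [   1.7328     0.7930     0.4128]
  [   0.0978     1.1733     0.3368]
  [   0.0054     0.0652     1.1298]
First solve x = (I − A)⁻¹ d = adj(I−A)·d / det(I−A); in particular x_1 = (0.7975·120 + 0.3650·65 + 0.1900·75) / 0.46025 = 133.675 / 0.46025 ≈ 290.4400.
Intermediate flow from 1 to 1: z_11 = a_11 · x_1 = 0.40 × 133.675 / 0.46025 = 53.47 / 0.46025 ≈ 116.18.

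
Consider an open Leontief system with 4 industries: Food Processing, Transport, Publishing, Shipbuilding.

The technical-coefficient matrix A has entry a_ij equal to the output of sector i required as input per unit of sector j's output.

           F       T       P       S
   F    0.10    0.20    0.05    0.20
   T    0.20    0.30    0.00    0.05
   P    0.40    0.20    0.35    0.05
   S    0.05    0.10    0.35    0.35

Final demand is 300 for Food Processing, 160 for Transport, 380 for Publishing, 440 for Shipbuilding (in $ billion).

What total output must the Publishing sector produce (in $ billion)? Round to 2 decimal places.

x_P = 1454.90

I − A =
  [   0.90    -0.20    -0.05    -0.20]
  [  -0.20     0.70     0.00    -0.05]
  [  -0.40    -0.20     0.65    -0.05]
  [  -0.05    -0.10    -0.35     0.65]
Compute the cofactors C_ij = (−1)^(i+j)·(3×3 minor ij) of I−A; the adjugate is their transpose:
adj(I−A) = Cᵀ =
  [ 0.276750   0.114750   0.075000   0.099750]
  [ 0.089625   0.316875   0.036375   0.054750]
  [ 0.209250   0.180000   0.367500   0.106500]
  [ 0.147750   0.154500   0.209250   0.367500]
det(I−A) = Σ_j (I−A)_1j·C_1j = (0.90)(0.276750) + (-0.20)(0.089625) + (-0.05)(0.209250) + (-0.20)(0.147750) = 0.1911375
(I − A)⁻¹ = adj(I−A) / det(I−A) ≈
  [   1.4479     0.6004     0.3924     0.5219]
  [   0.4689     1.6578     0.1903     0.2864]
  [   1.0948     0.9417     1.9227     0.5572]
  [   0.7730     0.8083     1.0948     1.9227]
x = (I − A)⁻¹ d = adj(I−A)·d / det(I−A), with det(I−A) = 0.1911375:
  x_F = (0.276750·300 + 0.114750·160 + 0.075000·380 + 0.099750·440) / 0.1911375 = 173.775 / 0.1911375 ≈ 909.16
  x_T = (0.089625·300 + 0.316875·160 + 0.036375·380 + 0.054750·440) / 0.1911375 = 115.50 / 0.1911375 ≈ 604.28
  x_P = (0.209250·300 + 0.180000·160 + 0.367500·380 + 0.106500·440) / 0.1911375 = 278.085 / 0.1911375 ≈ 1454.90
  x_S = (0.147750·300 + 0.154500·160 + 0.209250·380 + 0.367500·440) / 0.1911375 = 310.26 / 0.1911375 ≈ 1623.23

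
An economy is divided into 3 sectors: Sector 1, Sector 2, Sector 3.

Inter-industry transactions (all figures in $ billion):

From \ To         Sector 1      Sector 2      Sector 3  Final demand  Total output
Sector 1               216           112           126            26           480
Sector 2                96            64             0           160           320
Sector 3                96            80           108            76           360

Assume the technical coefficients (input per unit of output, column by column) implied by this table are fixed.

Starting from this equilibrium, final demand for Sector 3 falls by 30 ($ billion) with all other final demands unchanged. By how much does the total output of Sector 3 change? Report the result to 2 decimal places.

Δx_3 = -59.84

Technical coefficients a_ij = z_ij / X_j:
  a_11 = 216/480 = 0.45, a_21 = 96/480 = 0.20, a_31 = 96/480 = 0.20
  a_12 = 112/320 = 0.35, a_22 = 64/320 = 0.20, a_32 = 80/320 = 0.25
  a_13 = 126/360 = 0.35, a_23 = 0/360 = 0.00, a_33 = 108/360 = 0.30
I − A =
  [   0.55    -0.35    -0.35]
  [  -0.20     0.80     0.00]
  [  -0.20    -0.25     0.70]
Cofactors of I−A, C_ij = (−1)^(i+j)·(minor ij) (rows/columns in the sector order above):
  C_11 = (0.80)(0.70) − (0.00)(-0.25) = 0.5600
  C_12 = −[(-0.20)(0.70) − (0.00)(-0.20)] = 0.1400
  C_13 = (-0.20)(-0.25) − (0.80)(-0.20) = 0.2100
  C_21 = −[(-0.35)(0.70) − (-0.35)(-0.25)] = 0.3325
  C_22 = (0.55)(0.70) − (-0.35)(-0.20) = 0.3150
  C_23 = −[(0.55)(-0.25) − (-0.35)(-0.20)] = 0.2075
  C_31 = (-0.35)(0.00) − (-0.35)(0.80) = 0.2800
  C_32 = −[(0.55)(0.00) − (-0.35)(-0.20)] = 0.0700
  C_33 = (0.55)(0.80) − (-0.35)(-0.20) = 0.3700
det(I−A) = Σ_j (I−A)_1j·C_1j = (0.55)(0.5600) + (-0.35)(0.1400) + (-0.35)(0.2100) = 0.1855
adj(I−A) = Cᵀ =
  [ 0.5600   0.3325   0.2800]
  [ 0.1400   0.3150   0.0700]
  [ 0.2100   0.2075   0.3700]
(I − A)⁻¹ = adj(I−A) / det(I−A) ≈
  [   3.0189     1.7925     1.5094]
  [   0.7547     1.6981     0.3774]
  [   1.1321     1.1186     1.9946]
Δx = (I − A)⁻¹ Δd with Δd having -30 in the Sector 3 component and 0 elsewhere.
So Δx_3 = L_33 · (-30), where L_33 = adj(I−A)_33 / det(I−A) = 0.3700 / 0.1855.
Δx_3 = 0.3700 × (-30) / 0.1855 = -11.10 / 0.1855 ≈ -59.84.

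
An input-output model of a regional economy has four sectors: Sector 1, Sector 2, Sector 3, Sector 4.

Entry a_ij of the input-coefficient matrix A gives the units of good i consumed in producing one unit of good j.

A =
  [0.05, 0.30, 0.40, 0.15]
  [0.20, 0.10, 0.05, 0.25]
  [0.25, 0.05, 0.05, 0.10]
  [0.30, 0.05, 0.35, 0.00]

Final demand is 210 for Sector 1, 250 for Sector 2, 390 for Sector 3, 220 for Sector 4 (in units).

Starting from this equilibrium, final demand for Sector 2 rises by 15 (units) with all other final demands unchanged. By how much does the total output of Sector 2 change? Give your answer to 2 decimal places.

Δx_2 = 20.25

I − A =
  [   0.95    -0.30    -0.40    -0.15]
  [  -0.20     0.90    -0.05    -0.25]
  [  -0.25    -0.05     0.95    -0.10]
  [  -0.30    -0.05    -0.35     1.00]
Compute the cofactors C_ij = (−1)^(i+j)·(3×3 minor ij) of I−A; the adjugate is their transpose:
adj(I−A) = Cᵀ =
  [ 0.804500   0.306250   0.443875   0.241625]
  [ 0.290125   0.701375   0.248875   0.243750]
  [ 0.263625   0.135875   0.718625   0.145375]
  [ 0.348125   0.174500   0.397125   0.655125]
det(I−A) = Σ_j (I−A)_1j·C_1j = (0.95)(0.804500) + (-0.30)(0.290125) + (-0.40)(0.263625) + (-0.15)(0.348125) = 0.51956875
(I − A)⁻¹ = adj(I−A) / det(I−A) ≈
  [   1.5484     0.5894     0.8543     0.4650]
  [   0.5584     1.3499     0.4790     0.4691]
  [   0.5074     0.2615     1.3831     0.2798]
  [   0.6700     0.3359     0.7643     1.2609]
Δx = (I − A)⁻¹ Δd with Δd having +15 in the Sector 2 component and 0 elsewhere.
So Δx_2 = L_22 · (+15), where L_22 = adj(I−A)_22 / det(I−A) = 0.701375 / 0.51956875.
Δx_2 = 0.701375 × (+15) / 0.51956875 = 10.520625 / 0.51956875 ≈ 20.25.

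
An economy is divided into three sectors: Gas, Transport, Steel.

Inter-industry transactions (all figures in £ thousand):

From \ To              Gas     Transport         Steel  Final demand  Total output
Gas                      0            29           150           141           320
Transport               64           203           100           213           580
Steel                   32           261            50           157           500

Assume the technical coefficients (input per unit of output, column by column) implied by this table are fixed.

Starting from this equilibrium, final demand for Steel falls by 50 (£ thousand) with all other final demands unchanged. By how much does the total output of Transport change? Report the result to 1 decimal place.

Δx_T = -29.6

Technical coefficients a_ij = z_ij / X_j:
  a_GG = 0/320 = 0.00, a_TG = 64/320 = 0.20, a_SG = 32/320 = 0.10
  a_GT = 29/580 = 0.05, a_TT = 203/580 = 0.35, a_ST = 261/580 = 0.45
  a_GS = 150/500 = 0.30, a_TS = 100/500 = 0.20, a_SS = 50/500 = 0.10
I − A =
  [   1.00    -0.05    -0.30]
  [  -0.20     0.65    -0.20]
  [  -0.10    -0.45     0.90]
Cofactors of I−A, C_ij = (−1)^(i+j)·(minor ij) (rows/columns in the sector order above):
  C_11 = (0.65)(0.90) − (-0.20)(-0.45) = 0.4950
  C_12 = −[(-0.20)(0.90) − (-0.20)(-0.10)] = 0.2000
  C_13 = (-0.20)(-0.45) − (0.65)(-0.10) = 0.1550
  C_21 = −[(-0.05)(0.90) − (-0.30)(-0.45)] = 0.1800
  C_22 = (1.00)(0.90) − (-0.30)(-0.10) = 0.8700
  C_23 = −[(1.00)(-0.45) − (-0.05)(-0.10)] = 0.4550
  C_31 = (-0.05)(-0.20) − (-0.30)(0.65) = 0.2050
  C_32 = −[(1.00)(-0.20) − (-0.30)(-0.20)] = 0.2600
  C_33 = (1.00)(0.65) − (-0.05)(-0.20) = 0.6400
det(I−A) = Σ_j (I−A)_1j·C_1j = (1.00)(0.4950) + (-0.05)(0.2000) + (-0.30)(0.1550) = 0.4385
adj(I−A) = Cᵀ =
  [ 0.4950   0.1800   0.2050]
  [ 0.2000   0.8700   0.2600]
  [ 0.1550   0.4550   0.6400]
(I − A)⁻¹ = adj(I−A) / det(I−A) ≈
  [   1.1288     0.4105     0.4675]
  [   0.4561     1.9840     0.5929]
  [   0.3535     1.0376     1.4595]
Δx = (I − A)⁻¹ Δd with Δd having -50 in the Steel component and 0 elsewhere.
So Δx_T = L_TS · (-50), where L_TS = adj(I−A)_TS / det(I−A) = 0.2600 / 0.4385.
Δx_T = 0.2600 × (-50) / 0.4385 = -13.00 / 0.4385 ≈ -29.6.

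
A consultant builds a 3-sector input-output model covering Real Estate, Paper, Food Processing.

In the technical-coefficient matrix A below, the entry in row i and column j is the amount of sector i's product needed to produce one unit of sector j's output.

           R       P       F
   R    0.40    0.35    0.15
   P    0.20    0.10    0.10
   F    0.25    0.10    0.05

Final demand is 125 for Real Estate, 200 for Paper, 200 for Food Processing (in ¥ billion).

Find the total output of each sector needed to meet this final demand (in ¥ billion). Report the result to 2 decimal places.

x_R = 529.43, x_P = 383.23, x_F = 390.19

I − A =
  [   0.60    -0.35    -0.15]
  [  -0.20     0.90    -0.10]
  [  -0.25    -0.10     0.95]
Cofactors of I−A, C_ij = (−1)^(i+j)·(minor ij) (rows/columns in the sector order above):
  C_11 = (0.90)(0.95) − (-0.10)(-0.10) = 0.8450
  C_12 = −[(-0.20)(0.95) − (-0.10)(-0.25)] = 0.2150
  C_13 = (-0.20)(-0.10) − (0.90)(-0.25) = 0.2450
  C_21 = −[(-0.35)(0.95) − (-0.15)(-0.10)] = 0.3475
  C_22 = (0.60)(0.95) − (-0.15)(-0.25) = 0.5325
  C_23 = −[(0.60)(-0.10) − (-0.35)(-0.25)] = 0.1475
  C_31 = (-0.35)(-0.10) − (-0.15)(0.90) = 0.1700
  C_32 = −[(0.60)(-0.10) − (-0.15)(-0.20)] = 0.0900
  C_33 = (0.60)(0.90) − (-0.35)(-0.20) = 0.4700
det(I−A) = Σ_j (I−A)_1j·C_1j = (0.60)(0.8450) + (-0.35)(0.2150) + (-0.15)(0.2450) = 0.3950
adj(I−A) = Cᵀ =
  [ 0.8450   0.3475   0.1700]
  [ 0.2150   0.5325   0.0900]
  [ 0.2450   0.1475   0.4700]
(I − A)⁻¹ = adj(I−A) / det(I−A) ≈
  [   2.1392     0.8797     0.4304]
  [   0.5443     1.3481     0.2278]
  [   0.6203     0.3734     1.1899]
x = (I − A)⁻¹ d = adj(I−A)·d / det(I−A), with det(I−A) = 0.3950:
  x_R = (0.8450·125 + 0.3475·200 + 0.1700·200) / 0.3950 = 209.125 / 0.3950 ≈ 529.43
  x_P = (0.2150·125 + 0.5325·200 + 0.0900·200) / 0.3950 = 151.375 / 0.3950 ≈ 383.23
  x_F = (0.2450·125 + 0.1475·200 + 0.4700·200) / 0.3950 = 154.125 / 0.3950 ≈ 390.19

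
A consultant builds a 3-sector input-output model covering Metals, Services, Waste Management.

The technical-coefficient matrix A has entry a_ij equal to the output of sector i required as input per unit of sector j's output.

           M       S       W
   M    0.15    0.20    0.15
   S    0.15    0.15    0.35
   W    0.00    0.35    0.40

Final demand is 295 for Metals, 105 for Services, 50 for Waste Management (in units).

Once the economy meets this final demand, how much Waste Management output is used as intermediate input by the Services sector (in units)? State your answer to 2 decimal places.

I − A =
  [   0.85    -0.20    -0.15]
  [  -0.15     0.85    -0.35]
  [   0.00    -0.35     0.60]
Cofactors of I−A, C_ij = (−1)^(i+j)·(minor ij) (rows/columns in the sector order above):
  C_11 = (0.85)(0.60) − (-0.35)(-0.35) = 0.3875
  C_12 = −[(-0.15)(0.60) − (-0.35)(0.00)] = 0.0900
  C_13 = (-0.15)(-0.35) − (0.85)(0.00) = 0.0525
  C_21 = −[(-0.20)(0.60) − (-0.15)(-0.35)] = 0.1725
  C_22 = (0.85)(0.60) − (-0.15)(0.00) = 0.5100
  C_23 = −[(0.85)(-0.35) − (-0.20)(0.00)] = 0.2975
  C_31 = (-0.20)(-0.35) − (-0.15)(0.85) = 0.1975
  C_32 = −[(0.85)(-0.35) − (-0.15)(-0.15)] = 0.3200
  C_33 = (0.85)(0.85) − (-0.20)(-0.15) = 0.6925
det(I−A) = Σ_j (I−A)_1j·C_1j = (0.85)(0.3875) + (-0.20)(0.0900) + (-0.15)(0.0525) = 0.3035
adj(I−A) = Cᵀ =
  [ 0.3875   0.1725   0.1975]
  [ 0.0900   0.5100   0.3200]
  [ 0.0525   0.2975   0.6925]
(I − A)⁻¹ = adj(I−A) / det(I−A) ≈
  [   1.2768     0.5684     0.6507]
  [   0.2965     1.6804     1.0544]
  [   0.1730     0.9802     2.2817]
First solve x = (I − A)⁻¹ d = adj(I−A)·d / det(I−A); in particular x_S = (0.0900·295 + 0.5100·105 + 0.3200·50) / 0.3035 = 96.10 / 0.3035 ≈ 316.6392.
Intermediate flow from W to S: z_WS = a_WS · x_S = 0.35 × 96.10 / 0.3035 = 33.635 / 0.3035 ≈ 110.82.

z_WS = 110.82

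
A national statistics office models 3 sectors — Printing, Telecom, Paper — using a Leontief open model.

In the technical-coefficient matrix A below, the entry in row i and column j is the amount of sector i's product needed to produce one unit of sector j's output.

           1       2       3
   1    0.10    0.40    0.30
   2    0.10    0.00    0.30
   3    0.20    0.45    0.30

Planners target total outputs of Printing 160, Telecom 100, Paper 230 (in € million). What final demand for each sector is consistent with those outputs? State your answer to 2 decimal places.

I − A =
  [   0.90    -0.40    -0.30]
  [  -0.10     1.00    -0.30]
  [  -0.20    -0.45     0.70]
d = (I − A) x:
  d_1 = (+0.90)·160 + (-0.40)·100 + (-0.30)·230 = 35.00
  d_2 = (-0.10)·160 + (+1.00)·100 + (-0.30)·230 = 15.00
  d_3 = (-0.20)·160 + (-0.45)·100 + (+0.70)·230 = 84.00

d_1 = 35.00, d_2 = 15.00, d_3 = 84.00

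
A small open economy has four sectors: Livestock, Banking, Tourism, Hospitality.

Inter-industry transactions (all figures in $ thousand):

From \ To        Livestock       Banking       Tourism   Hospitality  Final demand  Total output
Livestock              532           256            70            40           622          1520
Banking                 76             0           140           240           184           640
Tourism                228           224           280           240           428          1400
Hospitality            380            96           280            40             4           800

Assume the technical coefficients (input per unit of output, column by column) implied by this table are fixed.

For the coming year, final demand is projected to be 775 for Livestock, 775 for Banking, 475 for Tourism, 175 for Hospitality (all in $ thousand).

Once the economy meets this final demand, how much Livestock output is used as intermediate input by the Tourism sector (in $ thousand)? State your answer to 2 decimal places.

z_13 = 118.15

Technical coefficients a_ij = z_ij / X_j:
  a_11 = 532/1520 = 0.35, a_21 = 76/1520 = 0.05, a_31 = 228/1520 = 0.15, a_41 = 380/1520 = 0.25
  a_12 = 256/640 = 0.40, a_22 = 0/640 = 0.00, a_32 = 224/640 = 0.35, a_42 = 96/640 = 0.15
  a_13 = 70/1400 = 0.05, a_23 = 140/1400 = 0.10, a_33 = 280/1400 = 0.20, a_43 = 280/1400 = 0.20
  a_14 = 40/800 = 0.05, a_24 = 240/800 = 0.30, a_34 = 240/800 = 0.30, a_44 = 40/800 = 0.05
I − A =
  [   0.65    -0.40    -0.05    -0.05]
  [  -0.05     1.00    -0.10    -0.30]
  [  -0.15    -0.35     0.80    -0.30]
  [  -0.25    -0.15    -0.20     0.95]
Compute the cofactors C_ij = (−1)^(i+j)·(3×3 minor ij) of I−A; the adjugate is their transpose:
adj(I−A) = Cᵀ =
  [ 0.605250   0.308375   0.118000   0.166500]
  [ 0.125750   0.432625   0.106125   0.176750]
  [ 0.255875   0.329125   0.526375   0.283625]
  [ 0.233000   0.218750   0.158625   0.466875]
det(I−A) = Σ_j (I−A)_1j·C_1j = (0.65)(0.605250) + (-0.40)(0.125750) + (-0.05)(0.255875) + (-0.05)(0.233000) = 0.31866875
(I − A)⁻¹ = adj(I−A) / det(I−A) ≈
  [   1.8993     0.9677     0.3703     0.5225]
  [   0.3946     1.3576     0.3330     0.5547]
  [   0.8029     1.0328     1.6518     0.8900]
  [   0.7312     0.6864     0.4978     1.4651]
First solve x = (I − A)⁻¹ d = adj(I−A)·d / det(I−A); in particular x_3 = (0.255875·775 + 0.329125·775 + 0.526375·475 + 0.283625·175) / 0.31866875 = 753.0375 / 0.31866875 ≈ 2363.0729.
Intermediate flow from 1 to 3: z_13 = a_13 · x_3 = 0.05 × 753.0375 / 0.31866875 = 37.651875 / 0.31866875 ≈ 118.15.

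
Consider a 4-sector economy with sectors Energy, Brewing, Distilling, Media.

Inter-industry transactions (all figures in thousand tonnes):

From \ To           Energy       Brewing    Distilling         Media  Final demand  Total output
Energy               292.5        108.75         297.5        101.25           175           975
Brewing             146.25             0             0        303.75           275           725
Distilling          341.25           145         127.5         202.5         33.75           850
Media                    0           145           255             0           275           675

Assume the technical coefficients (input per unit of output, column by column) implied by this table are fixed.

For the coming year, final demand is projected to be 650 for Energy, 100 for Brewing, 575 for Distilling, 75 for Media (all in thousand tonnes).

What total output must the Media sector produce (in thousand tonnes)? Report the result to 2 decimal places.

x_4 = 905.67

Technical coefficients a_ij = z_ij / X_j:
  a_11 = 292.5/975 = 0.30, a_21 = 146.25/975 = 0.15, a_31 = 341.25/975 = 0.35, a_41 = 0/975 = 0.00
  a_12 = 108.75/725 = 0.15, a_22 = 0/725 = 0.00, a_32 = 145/725 = 0.20, a_42 = 145/725 = 0.20
  a_13 = 297.5/850 = 0.35, a_23 = 0/850 = 0.00, a_33 = 127.5/850 = 0.15, a_43 = 255/850 = 0.30
  a_14 = 101.25/675 = 0.15, a_24 = 303.75/675 = 0.45, a_34 = 202.5/675 = 0.30, a_44 = 0/675 = 0.00
I − A =
  [   0.70    -0.15    -0.35    -0.15]
  [  -0.15     1.00     0.00    -0.45]
  [  -0.35    -0.20     0.85    -0.30]
  [   0.00    -0.20    -0.30     1.00]
Compute the cofactors C_ij = (−1)^(i+j)·(3×3 minor ij) of I−A; the adjugate is their transpose:
adj(I−A) = Cᵀ =
  [ 0.656500   0.239500   0.383750   0.321375]
  [ 0.161250   0.393750   0.153750   0.247500]
  [ 0.357500   0.245000   0.610000   0.346875]
  [ 0.139500   0.152250   0.213750   0.442875]
det(I−A) = Σ_j (I−A)_1j·C_1j = (0.70)(0.656500) + (-0.15)(0.161250) + (-0.35)(0.357500) + (-0.15)(0.139500) = 0.2893125
(I − A)⁻¹ = adj(I−A) / det(I−A) ≈
  [   2.2692     0.8278     1.3264     1.1108]
  [   0.5574     1.3610     0.5314     0.8555]
  [   1.2357     0.8468     2.1084     1.1990]
  [   0.4822     0.5262     0.7388     1.5308]
x = (I − A)⁻¹ d = adj(I−A)·d / det(I−A), with det(I−A) = 0.2893125:
  x_1 = (0.656500·650 + 0.239500·100 + 0.383750·575 + 0.321375·75) / 0.2893125 = 695.434375 / 0.2893125 ≈ 2403.75
  x_2 = (0.161250·650 + 0.393750·100 + 0.153750·575 + 0.247500·75) / 0.2893125 = 251.15625 / 0.2893125 ≈ 868.11
  x_3 = (0.357500·650 + 0.245000·100 + 0.610000·575 + 0.346875·75) / 0.2893125 = 633.640625 / 0.2893125 ≈ 2190.16
  x_4 = (0.139500·650 + 0.152250·100 + 0.213750·575 + 0.442875·75) / 0.2893125 = 262.021875 / 0.2893125 ≈ 905.67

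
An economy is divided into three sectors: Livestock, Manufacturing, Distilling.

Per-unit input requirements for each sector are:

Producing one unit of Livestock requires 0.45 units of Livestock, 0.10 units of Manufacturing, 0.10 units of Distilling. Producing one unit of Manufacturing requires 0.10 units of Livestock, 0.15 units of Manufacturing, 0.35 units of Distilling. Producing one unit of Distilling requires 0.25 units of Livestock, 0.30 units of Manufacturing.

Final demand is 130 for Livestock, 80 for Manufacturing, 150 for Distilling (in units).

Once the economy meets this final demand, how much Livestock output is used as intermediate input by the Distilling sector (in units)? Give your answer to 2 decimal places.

I − A =
  [   0.55    -0.10    -0.25]
  [  -0.10     0.85    -0.30]
  [  -0.10    -0.35     1.00]
Cofactors of I−A, C_ij = (−1)^(i+j)·(minor ij) (rows/columns in the sector order above):
  C_11 = (0.85)(1.00) − (-0.30)(-0.35) = 0.7450
  C_12 = −[(-0.10)(1.00) − (-0.30)(-0.10)] = 0.1300
  C_13 = (-0.10)(-0.35) − (0.85)(-0.10) = 0.1200
  C_21 = −[(-0.10)(1.00) − (-0.25)(-0.35)] = 0.1875
  C_22 = (0.55)(1.00) − (-0.25)(-0.10) = 0.5250
  C_23 = −[(0.55)(-0.35) − (-0.10)(-0.10)] = 0.2025
  C_31 = (-0.10)(-0.30) − (-0.25)(0.85) = 0.2425
  C_32 = −[(0.55)(-0.30) − (-0.25)(-0.10)] = 0.1900
  C_33 = (0.55)(0.85) − (-0.10)(-0.10) = 0.4575
det(I−A) = Σ_j (I−A)_1j·C_1j = (0.55)(0.7450) + (-0.10)(0.1300) + (-0.25)(0.1200) = 0.36675
adj(I−A) = Cᵀ =
  [ 0.7450   0.1875   0.2425]
  [ 0.1300   0.5250   0.1900]
  [ 0.1200   0.2025   0.4575]
(I − A)⁻¹ = adj(I−A) / det(I−A) ≈
  [   2.0314     0.5112     0.6612]
  [   0.3545     1.4315     0.5181]
  [   0.3272     0.5521     1.2474]
First solve x = (I − A)⁻¹ d = adj(I−A)·d / det(I−A); in particular x_3 = (0.1200·130 + 0.2025·80 + 0.4575·150) / 0.36675 = 100.425 / 0.36675 ≈ 273.8241.
Intermediate flow from 1 to 3: z_13 = a_13 · x_3 = 0.25 × 100.425 / 0.36675 = 25.10625 / 0.36675 ≈ 68.46.

z_13 = 68.46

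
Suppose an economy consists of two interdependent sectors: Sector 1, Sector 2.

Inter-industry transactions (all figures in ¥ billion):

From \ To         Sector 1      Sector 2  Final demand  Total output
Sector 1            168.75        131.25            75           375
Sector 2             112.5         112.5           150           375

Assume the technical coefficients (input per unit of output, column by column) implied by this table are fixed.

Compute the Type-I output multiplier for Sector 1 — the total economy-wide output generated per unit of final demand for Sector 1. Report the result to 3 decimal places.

Technical coefficients a_ij = z_ij / X_j:
  a_11 = 168.75/375 = 0.45, a_21 = 112.5/375 = 0.30
  a_12 = 131.25/375 = 0.35, a_22 = 112.5/375 = 0.30
I − A =
  [   0.55    -0.35]
  [  -0.30     0.70]
det(I−A) = (0.55)(0.70) − (-0.35)(-0.30) = 0.2800
adj(I−A) = [[0.70, 0.35], [0.30, 0.55]]
(I − A)⁻¹ = adj(I−A) / det(I−A) ≈
  [   2.5000     1.2500]
  [   1.0714     1.9643]
The output multiplier for sector j is the column-j sum of the Leontief inverse (I − A)⁻¹ = adj(I−A) / det(I−A).
Column 1 of adj(I−A): (0.70, 0.30); det(I−A) = 0.2800.
m_1 = (0.70 + 0.30) / 0.2800 = 1.00 / 0.2800 ≈ 3.571.

m_1 = 3.571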